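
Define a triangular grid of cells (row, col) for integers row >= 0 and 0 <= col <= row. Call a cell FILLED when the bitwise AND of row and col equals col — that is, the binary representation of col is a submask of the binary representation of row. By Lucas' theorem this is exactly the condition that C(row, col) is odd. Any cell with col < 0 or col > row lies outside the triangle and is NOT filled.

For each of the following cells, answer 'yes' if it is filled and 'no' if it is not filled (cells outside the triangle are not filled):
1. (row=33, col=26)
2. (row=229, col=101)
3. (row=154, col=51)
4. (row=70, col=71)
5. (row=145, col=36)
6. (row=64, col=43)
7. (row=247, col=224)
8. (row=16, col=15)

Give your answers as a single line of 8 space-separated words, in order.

(33,26): row=0b100001, col=0b11010, row AND col = 0b0 = 0; 0 != 26 -> empty
(229,101): row=0b11100101, col=0b1100101, row AND col = 0b1100101 = 101; 101 == 101 -> filled
(154,51): row=0b10011010, col=0b110011, row AND col = 0b10010 = 18; 18 != 51 -> empty
(70,71): col outside [0, 70] -> not filled
(145,36): row=0b10010001, col=0b100100, row AND col = 0b0 = 0; 0 != 36 -> empty
(64,43): row=0b1000000, col=0b101011, row AND col = 0b0 = 0; 0 != 43 -> empty
(247,224): row=0b11110111, col=0b11100000, row AND col = 0b11100000 = 224; 224 == 224 -> filled
(16,15): row=0b10000, col=0b1111, row AND col = 0b0 = 0; 0 != 15 -> empty

Answer: no yes no no no no yes no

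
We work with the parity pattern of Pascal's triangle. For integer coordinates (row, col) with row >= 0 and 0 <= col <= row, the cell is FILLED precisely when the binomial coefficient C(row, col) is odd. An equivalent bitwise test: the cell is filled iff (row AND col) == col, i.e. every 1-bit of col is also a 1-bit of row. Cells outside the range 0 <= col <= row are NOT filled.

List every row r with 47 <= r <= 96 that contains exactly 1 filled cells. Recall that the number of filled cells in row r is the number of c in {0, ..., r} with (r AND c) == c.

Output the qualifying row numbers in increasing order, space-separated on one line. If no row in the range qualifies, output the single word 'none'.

Answer: none

Derivation:
Row r has 2^popcount(r) filled cells, so we need popcount(r) = log2(1) = 0.
Scan r = 47..96 and keep those with exactly 0 one-bits:
r=47=101111 popcount=5 -> skip
r=48=110000 popcount=2 -> skip
r=49=110001 popcount=3 -> skip
r=50=110010 popcount=3 -> skip
r=51=110011 popcount=4 -> skip
r=52=110100 popcount=3 -> skip
r=53=110101 popcount=4 -> skip
r=54=110110 popcount=4 -> skip
r=55=110111 popcount=5 -> skip
r=56=111000 popcount=3 -> skip
r=57=111001 popcount=4 -> skip
r=58=111010 popcount=4 -> skip
r=59=111011 popcount=5 -> skip
r=60=111100 popcount=4 -> skip
r=61=111101 popcount=5 -> skip
r=62=111110 popcount=5 -> skip
r=63=111111 popcount=6 -> skip
r=64=1000000 popcount=1 -> skip
r=65=1000001 popcount=2 -> skip
r=66=1000010 popcount=2 -> skip
r=67=1000011 popcount=3 -> skip
r=68=1000100 popcount=2 -> skip
r=69=1000101 popcount=3 -> skip
r=70=1000110 popcount=3 -> skip
r=71=1000111 popcount=4 -> skip
r=72=1001000 popcount=2 -> skip
r=73=1001001 popcount=3 -> skip
r=74=1001010 popcount=3 -> skip
r=75=1001011 popcount=4 -> skip
r=76=1001100 popcount=3 -> skip
r=77=1001101 popcount=4 -> skip
r=78=1001110 popcount=4 -> skip
r=79=1001111 popcount=5 -> skip
r=80=1010000 popcount=2 -> skip
r=81=1010001 popcount=3 -> skip
r=82=1010010 popcount=3 -> skip
r=83=1010011 popcount=4 -> skip
r=84=1010100 popcount=3 -> skip
r=85=1010101 popcount=4 -> skip
r=86=1010110 popcount=4 -> skip
r=87=1010111 popcount=5 -> skip
r=88=1011000 popcount=3 -> skip
r=89=1011001 popcount=4 -> skip
r=90=1011010 popcount=4 -> skip
r=91=1011011 popcount=5 -> skip
r=92=1011100 popcount=4 -> skip
r=93=1011101 popcount=5 -> skip
r=94=1011110 popcount=5 -> skip
r=95=1011111 popcount=6 -> skip
r=96=1100000 popcount=2 -> skip
Kept rows: none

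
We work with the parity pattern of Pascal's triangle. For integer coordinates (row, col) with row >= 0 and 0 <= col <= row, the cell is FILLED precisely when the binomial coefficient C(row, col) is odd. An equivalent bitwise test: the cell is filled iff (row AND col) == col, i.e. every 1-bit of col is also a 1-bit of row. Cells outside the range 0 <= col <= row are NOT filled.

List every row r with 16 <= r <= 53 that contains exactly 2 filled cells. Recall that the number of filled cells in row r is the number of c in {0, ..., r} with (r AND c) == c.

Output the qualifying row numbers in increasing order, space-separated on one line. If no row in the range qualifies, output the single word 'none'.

Row r has 2^popcount(r) filled cells, so we need popcount(r) = log2(2) = 1.
Scan r = 16..53 and keep those with exactly 1 one-bits:
r=16=10000 popcount=1 -> KEEP
r=17=10001 popcount=2 -> skip
r=18=10010 popcount=2 -> skip
r=19=10011 popcount=3 -> skip
r=20=10100 popcount=2 -> skip
r=21=10101 popcount=3 -> skip
r=22=10110 popcount=3 -> skip
r=23=10111 popcount=4 -> skip
r=24=11000 popcount=2 -> skip
r=25=11001 popcount=3 -> skip
r=26=11010 popcount=3 -> skip
r=27=11011 popcount=4 -> skip
r=28=11100 popcount=3 -> skip
r=29=11101 popcount=4 -> skip
r=30=11110 popcount=4 -> skip
r=31=11111 popcount=5 -> skip
r=32=100000 popcount=1 -> KEEP
r=33=100001 popcount=2 -> skip
r=34=100010 popcount=2 -> skip
r=35=100011 popcount=3 -> skip
r=36=100100 popcount=2 -> skip
r=37=100101 popcount=3 -> skip
r=38=100110 popcount=3 -> skip
r=39=100111 popcount=4 -> skip
r=40=101000 popcount=2 -> skip
r=41=101001 popcount=3 -> skip
r=42=101010 popcount=3 -> skip
r=43=101011 popcount=4 -> skip
r=44=101100 popcount=3 -> skip
r=45=101101 popcount=4 -> skip
r=46=101110 popcount=4 -> skip
r=47=101111 popcount=5 -> skip
r=48=110000 popcount=2 -> skip
r=49=110001 popcount=3 -> skip
r=50=110010 popcount=3 -> skip
r=51=110011 popcount=4 -> skip
r=52=110100 popcount=3 -> skip
r=53=110101 popcount=4 -> skip
Kept rows: 16 32

Answer: 16 32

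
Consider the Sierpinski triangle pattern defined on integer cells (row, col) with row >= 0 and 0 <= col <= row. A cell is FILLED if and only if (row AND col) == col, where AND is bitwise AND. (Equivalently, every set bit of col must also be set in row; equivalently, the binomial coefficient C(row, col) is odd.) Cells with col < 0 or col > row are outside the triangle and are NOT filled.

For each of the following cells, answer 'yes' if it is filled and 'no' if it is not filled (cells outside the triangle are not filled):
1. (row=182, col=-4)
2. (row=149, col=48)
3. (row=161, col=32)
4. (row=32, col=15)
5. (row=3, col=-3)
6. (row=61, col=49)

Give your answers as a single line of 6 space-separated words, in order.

(182,-4): col outside [0, 182] -> not filled
(149,48): row=0b10010101, col=0b110000, row AND col = 0b10000 = 16; 16 != 48 -> empty
(161,32): row=0b10100001, col=0b100000, row AND col = 0b100000 = 32; 32 == 32 -> filled
(32,15): row=0b100000, col=0b1111, row AND col = 0b0 = 0; 0 != 15 -> empty
(3,-3): col outside [0, 3] -> not filled
(61,49): row=0b111101, col=0b110001, row AND col = 0b110001 = 49; 49 == 49 -> filled

Answer: no no yes no no yes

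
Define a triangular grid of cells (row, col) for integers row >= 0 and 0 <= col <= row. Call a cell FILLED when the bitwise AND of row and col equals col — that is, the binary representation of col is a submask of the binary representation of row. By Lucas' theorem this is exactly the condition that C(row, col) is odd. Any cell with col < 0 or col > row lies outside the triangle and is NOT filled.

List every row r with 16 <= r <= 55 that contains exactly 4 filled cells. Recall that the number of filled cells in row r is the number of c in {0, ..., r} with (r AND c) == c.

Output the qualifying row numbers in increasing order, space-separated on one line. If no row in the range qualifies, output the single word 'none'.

Answer: 17 18 20 24 33 34 36 40 48

Derivation:
Row r has 2^popcount(r) filled cells, so we need popcount(r) = log2(4) = 2.
Scan r = 16..55 and keep those with exactly 2 one-bits:
r=16=10000 popcount=1 -> skip
r=17=10001 popcount=2 -> KEEP
r=18=10010 popcount=2 -> KEEP
r=19=10011 popcount=3 -> skip
r=20=10100 popcount=2 -> KEEP
r=21=10101 popcount=3 -> skip
r=22=10110 popcount=3 -> skip
r=23=10111 popcount=4 -> skip
r=24=11000 popcount=2 -> KEEP
r=25=11001 popcount=3 -> skip
r=26=11010 popcount=3 -> skip
r=27=11011 popcount=4 -> skip
r=28=11100 popcount=3 -> skip
r=29=11101 popcount=4 -> skip
r=30=11110 popcount=4 -> skip
r=31=11111 popcount=5 -> skip
r=32=100000 popcount=1 -> skip
r=33=100001 popcount=2 -> KEEP
r=34=100010 popcount=2 -> KEEP
r=35=100011 popcount=3 -> skip
r=36=100100 popcount=2 -> KEEP
r=37=100101 popcount=3 -> skip
r=38=100110 popcount=3 -> skip
r=39=100111 popcount=4 -> skip
r=40=101000 popcount=2 -> KEEP
r=41=101001 popcount=3 -> skip
r=42=101010 popcount=3 -> skip
r=43=101011 popcount=4 -> skip
r=44=101100 popcount=3 -> skip
r=45=101101 popcount=4 -> skip
r=46=101110 popcount=4 -> skip
r=47=101111 popcount=5 -> skip
r=48=110000 popcount=2 -> KEEP
r=49=110001 popcount=3 -> skip
r=50=110010 popcount=3 -> skip
r=51=110011 popcount=4 -> skip
r=52=110100 popcount=3 -> skip
r=53=110101 popcount=4 -> skip
r=54=110110 popcount=4 -> skip
r=55=110111 popcount=5 -> skip
Kept rows: 17 18 20 24 33 34 36 40 48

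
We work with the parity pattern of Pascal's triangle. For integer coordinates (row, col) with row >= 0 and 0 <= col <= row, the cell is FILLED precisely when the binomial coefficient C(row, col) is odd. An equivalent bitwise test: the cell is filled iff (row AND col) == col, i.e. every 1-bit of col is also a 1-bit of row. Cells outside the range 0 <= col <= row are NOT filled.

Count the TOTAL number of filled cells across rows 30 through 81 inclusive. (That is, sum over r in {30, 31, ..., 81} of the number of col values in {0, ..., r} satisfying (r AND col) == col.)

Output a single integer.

Answer: 708

Derivation:
r30=11110 pc4: +16 =16
r31=11111 pc5: +32 =48
r32=100000 pc1: +2 =50
r33=100001 pc2: +4 =54
r34=100010 pc2: +4 =58
r35=100011 pc3: +8 =66
r36=100100 pc2: +4 =70
r37=100101 pc3: +8 =78
r38=100110 pc3: +8 =86
r39=100111 pc4: +16 =102
r40=101000 pc2: +4 =106
r41=101001 pc3: +8 =114
r42=101010 pc3: +8 =122
r43=101011 pc4: +16 =138
r44=101100 pc3: +8 =146
r45=101101 pc4: +16 =162
r46=101110 pc4: +16 =178
r47=101111 pc5: +32 =210
r48=110000 pc2: +4 =214
r49=110001 pc3: +8 =222
r50=110010 pc3: +8 =230
r51=110011 pc4: +16 =246
r52=110100 pc3: +8 =254
r53=110101 pc4: +16 =270
r54=110110 pc4: +16 =286
r55=110111 pc5: +32 =318
r56=111000 pc3: +8 =326
r57=111001 pc4: +16 =342
r58=111010 pc4: +16 =358
r59=111011 pc5: +32 =390
r60=111100 pc4: +16 =406
r61=111101 pc5: +32 =438
r62=111110 pc5: +32 =470
r63=111111 pc6: +64 =534
r64=1000000 pc1: +2 =536
r65=1000001 pc2: +4 =540
r66=1000010 pc2: +4 =544
r67=1000011 pc3: +8 =552
r68=1000100 pc2: +4 =556
r69=1000101 pc3: +8 =564
r70=1000110 pc3: +8 =572
r71=1000111 pc4: +16 =588
r72=1001000 pc2: +4 =592
r73=1001001 pc3: +8 =600
r74=1001010 pc3: +8 =608
r75=1001011 pc4: +16 =624
r76=1001100 pc3: +8 =632
r77=1001101 pc4: +16 =648
r78=1001110 pc4: +16 =664
r79=1001111 pc5: +32 =696
r80=1010000 pc2: +4 =700
r81=1010001 pc3: +8 =708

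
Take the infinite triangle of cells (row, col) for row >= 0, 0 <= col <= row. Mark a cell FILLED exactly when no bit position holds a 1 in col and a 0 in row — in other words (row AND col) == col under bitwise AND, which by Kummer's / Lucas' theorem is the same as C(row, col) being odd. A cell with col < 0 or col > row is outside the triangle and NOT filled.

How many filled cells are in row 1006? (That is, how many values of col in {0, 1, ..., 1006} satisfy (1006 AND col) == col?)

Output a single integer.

1006 in binary = 1111101110
popcount(1006) = number of 1-bits in 1111101110 = 8
A col c satisfies (1006 AND c) == c iff every set bit of c is also set in 1006; each of the 8 set bits of 1006 can independently be on or off in c.
count = 2^8 = 256

Answer: 256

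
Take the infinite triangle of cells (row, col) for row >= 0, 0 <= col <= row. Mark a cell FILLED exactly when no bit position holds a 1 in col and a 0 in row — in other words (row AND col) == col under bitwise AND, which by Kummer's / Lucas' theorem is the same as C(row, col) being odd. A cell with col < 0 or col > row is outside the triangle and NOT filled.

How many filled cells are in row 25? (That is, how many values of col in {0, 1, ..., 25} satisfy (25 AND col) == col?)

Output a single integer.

25 in binary = 11001
popcount(25) = number of 1-bits in 11001 = 3
A col c satisfies (25 AND c) == c iff every set bit of c is also set in 25; each of the 3 set bits of 25 can independently be on or off in c.
count = 2^3 = 8

Answer: 8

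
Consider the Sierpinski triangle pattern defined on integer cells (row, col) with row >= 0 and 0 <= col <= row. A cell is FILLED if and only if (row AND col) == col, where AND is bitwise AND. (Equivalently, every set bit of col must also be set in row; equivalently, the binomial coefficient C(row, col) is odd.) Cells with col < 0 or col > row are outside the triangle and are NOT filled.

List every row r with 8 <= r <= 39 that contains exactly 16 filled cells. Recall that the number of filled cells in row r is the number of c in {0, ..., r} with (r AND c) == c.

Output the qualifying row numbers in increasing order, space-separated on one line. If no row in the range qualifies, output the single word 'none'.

Answer: 15 23 27 29 30 39

Derivation:
Row r has 2^popcount(r) filled cells, so we need popcount(r) = log2(16) = 4.
Scan r = 8..39 and keep those with exactly 4 one-bits:
r=8=1000 popcount=1 -> skip
r=9=1001 popcount=2 -> skip
r=10=1010 popcount=2 -> skip
r=11=1011 popcount=3 -> skip
r=12=1100 popcount=2 -> skip
r=13=1101 popcount=3 -> skip
r=14=1110 popcount=3 -> skip
r=15=1111 popcount=4 -> KEEP
r=16=10000 popcount=1 -> skip
r=17=10001 popcount=2 -> skip
r=18=10010 popcount=2 -> skip
r=19=10011 popcount=3 -> skip
r=20=10100 popcount=2 -> skip
r=21=10101 popcount=3 -> skip
r=22=10110 popcount=3 -> skip
r=23=10111 popcount=4 -> KEEP
r=24=11000 popcount=2 -> skip
r=25=11001 popcount=3 -> skip
r=26=11010 popcount=3 -> skip
r=27=11011 popcount=4 -> KEEP
r=28=11100 popcount=3 -> skip
r=29=11101 popcount=4 -> KEEP
r=30=11110 popcount=4 -> KEEP
r=31=11111 popcount=5 -> skip
r=32=100000 popcount=1 -> skip
r=33=100001 popcount=2 -> skip
r=34=100010 popcount=2 -> skip
r=35=100011 popcount=3 -> skip
r=36=100100 popcount=2 -> skip
r=37=100101 popcount=3 -> skip
r=38=100110 popcount=3 -> skip
r=39=100111 popcount=4 -> KEEP
Kept rows: 15 23 27 29 30 39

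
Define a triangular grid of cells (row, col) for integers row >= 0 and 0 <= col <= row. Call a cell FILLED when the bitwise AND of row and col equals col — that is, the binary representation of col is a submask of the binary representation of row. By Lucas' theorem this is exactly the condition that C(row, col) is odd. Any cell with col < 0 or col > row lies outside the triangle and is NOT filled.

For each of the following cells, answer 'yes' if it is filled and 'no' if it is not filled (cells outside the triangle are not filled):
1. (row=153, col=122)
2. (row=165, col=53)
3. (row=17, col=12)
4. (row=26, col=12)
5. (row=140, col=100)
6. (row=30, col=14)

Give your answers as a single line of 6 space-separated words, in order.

(153,122): row=0b10011001, col=0b1111010, row AND col = 0b11000 = 24; 24 != 122 -> empty
(165,53): row=0b10100101, col=0b110101, row AND col = 0b100101 = 37; 37 != 53 -> empty
(17,12): row=0b10001, col=0b1100, row AND col = 0b0 = 0; 0 != 12 -> empty
(26,12): row=0b11010, col=0b1100, row AND col = 0b1000 = 8; 8 != 12 -> empty
(140,100): row=0b10001100, col=0b1100100, row AND col = 0b100 = 4; 4 != 100 -> empty
(30,14): row=0b11110, col=0b1110, row AND col = 0b1110 = 14; 14 == 14 -> filled

Answer: no no no no no yes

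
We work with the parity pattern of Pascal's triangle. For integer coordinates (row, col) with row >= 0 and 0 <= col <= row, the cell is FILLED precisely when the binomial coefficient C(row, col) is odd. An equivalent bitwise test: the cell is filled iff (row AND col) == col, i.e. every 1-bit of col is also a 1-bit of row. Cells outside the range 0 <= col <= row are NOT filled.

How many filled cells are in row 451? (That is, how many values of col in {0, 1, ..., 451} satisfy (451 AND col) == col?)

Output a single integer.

451 in binary = 111000011
popcount(451) = number of 1-bits in 111000011 = 5
A col c satisfies (451 AND c) == c iff every set bit of c is also set in 451; each of the 5 set bits of 451 can independently be on or off in c.
count = 2^5 = 32

Answer: 32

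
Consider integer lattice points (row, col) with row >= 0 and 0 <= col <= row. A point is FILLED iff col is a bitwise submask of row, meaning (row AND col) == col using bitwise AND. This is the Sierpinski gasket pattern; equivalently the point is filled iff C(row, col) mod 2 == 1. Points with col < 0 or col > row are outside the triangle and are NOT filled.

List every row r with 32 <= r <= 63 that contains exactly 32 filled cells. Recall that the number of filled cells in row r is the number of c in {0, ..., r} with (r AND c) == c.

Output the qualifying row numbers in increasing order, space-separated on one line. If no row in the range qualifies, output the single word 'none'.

Row r has 2^popcount(r) filled cells, so we need popcount(r) = log2(32) = 5.
Scan r = 32..63 and keep those with exactly 5 one-bits:
r=32=100000 popcount=1 -> skip
r=33=100001 popcount=2 -> skip
r=34=100010 popcount=2 -> skip
r=35=100011 popcount=3 -> skip
r=36=100100 popcount=2 -> skip
r=37=100101 popcount=3 -> skip
r=38=100110 popcount=3 -> skip
r=39=100111 popcount=4 -> skip
r=40=101000 popcount=2 -> skip
r=41=101001 popcount=3 -> skip
r=42=101010 popcount=3 -> skip
r=43=101011 popcount=4 -> skip
r=44=101100 popcount=3 -> skip
r=45=101101 popcount=4 -> skip
r=46=101110 popcount=4 -> skip
r=47=101111 popcount=5 -> KEEP
r=48=110000 popcount=2 -> skip
r=49=110001 popcount=3 -> skip
r=50=110010 popcount=3 -> skip
r=51=110011 popcount=4 -> skip
r=52=110100 popcount=3 -> skip
r=53=110101 popcount=4 -> skip
r=54=110110 popcount=4 -> skip
r=55=110111 popcount=5 -> KEEP
r=56=111000 popcount=3 -> skip
r=57=111001 popcount=4 -> skip
r=58=111010 popcount=4 -> skip
r=59=111011 popcount=5 -> KEEP
r=60=111100 popcount=4 -> skip
r=61=111101 popcount=5 -> KEEP
r=62=111110 popcount=5 -> KEEP
r=63=111111 popcount=6 -> skip
Kept rows: 47 55 59 61 62

Answer: 47 55 59 61 62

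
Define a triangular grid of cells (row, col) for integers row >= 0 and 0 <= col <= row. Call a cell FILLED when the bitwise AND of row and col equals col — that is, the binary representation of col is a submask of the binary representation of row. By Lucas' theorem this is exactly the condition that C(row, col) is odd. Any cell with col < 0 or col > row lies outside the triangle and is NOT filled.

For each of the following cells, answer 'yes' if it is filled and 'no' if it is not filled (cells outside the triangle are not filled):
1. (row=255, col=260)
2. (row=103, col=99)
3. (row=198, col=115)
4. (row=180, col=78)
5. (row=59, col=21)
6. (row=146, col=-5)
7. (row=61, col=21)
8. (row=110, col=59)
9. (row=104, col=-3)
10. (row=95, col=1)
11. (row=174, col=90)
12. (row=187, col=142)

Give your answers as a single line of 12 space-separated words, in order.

Answer: no yes no no no no yes no no yes no no

Derivation:
(255,260): col outside [0, 255] -> not filled
(103,99): row=0b1100111, col=0b1100011, row AND col = 0b1100011 = 99; 99 == 99 -> filled
(198,115): row=0b11000110, col=0b1110011, row AND col = 0b1000010 = 66; 66 != 115 -> empty
(180,78): row=0b10110100, col=0b1001110, row AND col = 0b100 = 4; 4 != 78 -> empty
(59,21): row=0b111011, col=0b10101, row AND col = 0b10001 = 17; 17 != 21 -> empty
(146,-5): col outside [0, 146] -> not filled
(61,21): row=0b111101, col=0b10101, row AND col = 0b10101 = 21; 21 == 21 -> filled
(110,59): row=0b1101110, col=0b111011, row AND col = 0b101010 = 42; 42 != 59 -> empty
(104,-3): col outside [0, 104] -> not filled
(95,1): row=0b1011111, col=0b1, row AND col = 0b1 = 1; 1 == 1 -> filled
(174,90): row=0b10101110, col=0b1011010, row AND col = 0b1010 = 10; 10 != 90 -> empty
(187,142): row=0b10111011, col=0b10001110, row AND col = 0b10001010 = 138; 138 != 142 -> empty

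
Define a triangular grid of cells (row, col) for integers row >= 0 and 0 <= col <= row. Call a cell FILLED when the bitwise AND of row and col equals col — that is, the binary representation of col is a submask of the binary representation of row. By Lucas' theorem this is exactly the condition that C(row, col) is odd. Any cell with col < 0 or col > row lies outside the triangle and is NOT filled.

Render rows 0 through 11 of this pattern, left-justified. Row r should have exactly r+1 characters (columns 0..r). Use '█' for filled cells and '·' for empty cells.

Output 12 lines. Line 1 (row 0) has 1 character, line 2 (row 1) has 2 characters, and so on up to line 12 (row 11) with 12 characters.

Answer: █
██
█·█
████
█···█
██··██
█·█·█·█
████████
█·······█
██······██
█·█·····█·█
████····████

Derivation:
r0=0: █
r1=1: ██
r2=10: █·█
r3=11: ████
r4=100: █···█
r5=101: ██··██
r6=110: █·█·█·█
r7=111: ████████
r8=1000: █·······█
r9=1001: ██······██
r10=1010: █·█·····█·█
r11=1011: ████····████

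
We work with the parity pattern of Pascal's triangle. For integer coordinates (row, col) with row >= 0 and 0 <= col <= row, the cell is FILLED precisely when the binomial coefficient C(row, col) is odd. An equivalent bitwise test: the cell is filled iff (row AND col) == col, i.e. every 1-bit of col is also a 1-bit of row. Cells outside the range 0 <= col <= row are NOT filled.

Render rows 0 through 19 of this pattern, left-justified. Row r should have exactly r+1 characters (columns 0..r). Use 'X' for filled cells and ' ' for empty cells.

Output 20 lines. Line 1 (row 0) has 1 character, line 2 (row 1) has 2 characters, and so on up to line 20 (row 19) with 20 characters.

Answer: X
XX
X X
XXXX
X   X
XX  XX
X X X X
XXXXXXXX
X       X
XX      XX
X X     X X
XXXX    XXXX
X   X   X   X
XX  XX  XX  XX
X X X X X X X X
XXXXXXXXXXXXXXXX
X               X
XX              XX
X X             X X
XXXX            XXXX

Derivation:
r0=0: X
r1=1: XX
r2=10: X X
r3=11: XXXX
r4=100: X   X
r5=101: XX  XX
r6=110: X X X X
r7=111: XXXXXXXX
r8=1000: X       X
r9=1001: XX      XX
r10=1010: X X     X X
r11=1011: XXXX    XXXX
r12=1100: X   X   X   X
r13=1101: XX  XX  XX  XX
r14=1110: X X X X X X X X
r15=1111: XXXXXXXXXXXXXXXX
r16=10000: X               X
r17=10001: XX              XX
r18=10010: X X             X X
r19=10011: XXXX            XXXX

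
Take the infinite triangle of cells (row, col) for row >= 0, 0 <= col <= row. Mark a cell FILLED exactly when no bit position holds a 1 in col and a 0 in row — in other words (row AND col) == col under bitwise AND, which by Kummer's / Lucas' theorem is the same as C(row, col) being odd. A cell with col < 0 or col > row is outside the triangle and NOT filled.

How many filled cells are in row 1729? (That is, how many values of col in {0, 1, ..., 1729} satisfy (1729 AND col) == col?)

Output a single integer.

1729 in binary = 11011000001
popcount(1729) = number of 1-bits in 11011000001 = 5
A col c satisfies (1729 AND c) == c iff every set bit of c is also set in 1729; each of the 5 set bits of 1729 can independently be on or off in c.
count = 2^5 = 32

Answer: 32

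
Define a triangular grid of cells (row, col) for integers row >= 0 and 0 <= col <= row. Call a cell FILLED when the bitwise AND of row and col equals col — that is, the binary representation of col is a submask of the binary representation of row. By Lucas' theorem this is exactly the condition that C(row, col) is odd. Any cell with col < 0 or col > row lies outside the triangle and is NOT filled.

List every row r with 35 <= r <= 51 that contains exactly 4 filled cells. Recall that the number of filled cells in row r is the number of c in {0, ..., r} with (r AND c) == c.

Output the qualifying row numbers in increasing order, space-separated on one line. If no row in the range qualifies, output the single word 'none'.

Answer: 36 40 48

Derivation:
Row r has 2^popcount(r) filled cells, so we need popcount(r) = log2(4) = 2.
Scan r = 35..51 and keep those with exactly 2 one-bits:
r=35=100011 popcount=3 -> skip
r=36=100100 popcount=2 -> KEEP
r=37=100101 popcount=3 -> skip
r=38=100110 popcount=3 -> skip
r=39=100111 popcount=4 -> skip
r=40=101000 popcount=2 -> KEEP
r=41=101001 popcount=3 -> skip
r=42=101010 popcount=3 -> skip
r=43=101011 popcount=4 -> skip
r=44=101100 popcount=3 -> skip
r=45=101101 popcount=4 -> skip
r=46=101110 popcount=4 -> skip
r=47=101111 popcount=5 -> skip
r=48=110000 popcount=2 -> KEEP
r=49=110001 popcount=3 -> skip
r=50=110010 popcount=3 -> skip
r=51=110011 popcount=4 -> skip
Kept rows: 36 40 48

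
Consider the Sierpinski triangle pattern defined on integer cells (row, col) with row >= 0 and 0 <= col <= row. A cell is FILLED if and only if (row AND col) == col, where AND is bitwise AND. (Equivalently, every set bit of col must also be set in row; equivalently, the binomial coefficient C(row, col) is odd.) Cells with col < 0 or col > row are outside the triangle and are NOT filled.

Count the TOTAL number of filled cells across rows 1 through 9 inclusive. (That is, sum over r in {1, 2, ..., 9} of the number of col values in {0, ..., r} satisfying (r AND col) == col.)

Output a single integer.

Answer: 32

Derivation:
r1=1 pc1: +2 =2
r2=10 pc1: +2 =4
r3=11 pc2: +4 =8
r4=100 pc1: +2 =10
r5=101 pc2: +4 =14
r6=110 pc2: +4 =18
r7=111 pc3: +8 =26
r8=1000 pc1: +2 =28
r9=1001 pc2: +4 =32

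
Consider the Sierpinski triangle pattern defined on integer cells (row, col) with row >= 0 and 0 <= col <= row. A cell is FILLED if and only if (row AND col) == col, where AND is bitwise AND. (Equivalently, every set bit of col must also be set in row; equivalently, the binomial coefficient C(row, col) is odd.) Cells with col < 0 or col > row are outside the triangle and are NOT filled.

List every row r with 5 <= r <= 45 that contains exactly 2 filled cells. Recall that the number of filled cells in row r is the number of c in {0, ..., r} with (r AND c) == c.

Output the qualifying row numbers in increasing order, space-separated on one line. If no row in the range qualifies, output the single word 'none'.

Answer: 8 16 32

Derivation:
Row r has 2^popcount(r) filled cells, so we need popcount(r) = log2(2) = 1.
Scan r = 5..45 and keep those with exactly 1 one-bits:
r=5=101 popcount=2 -> skip
r=6=110 popcount=2 -> skip
r=7=111 popcount=3 -> skip
r=8=1000 popcount=1 -> KEEP
r=9=1001 popcount=2 -> skip
r=10=1010 popcount=2 -> skip
r=11=1011 popcount=3 -> skip
r=12=1100 popcount=2 -> skip
r=13=1101 popcount=3 -> skip
r=14=1110 popcount=3 -> skip
r=15=1111 popcount=4 -> skip
r=16=10000 popcount=1 -> KEEP
r=17=10001 popcount=2 -> skip
r=18=10010 popcount=2 -> skip
r=19=10011 popcount=3 -> skip
r=20=10100 popcount=2 -> skip
r=21=10101 popcount=3 -> skip
r=22=10110 popcount=3 -> skip
r=23=10111 popcount=4 -> skip
r=24=11000 popcount=2 -> skip
r=25=11001 popcount=3 -> skip
r=26=11010 popcount=3 -> skip
r=27=11011 popcount=4 -> skip
r=28=11100 popcount=3 -> skip
r=29=11101 popcount=4 -> skip
r=30=11110 popcount=4 -> skip
r=31=11111 popcount=5 -> skip
r=32=100000 popcount=1 -> KEEP
r=33=100001 popcount=2 -> skip
r=34=100010 popcount=2 -> skip
r=35=100011 popcount=3 -> skip
r=36=100100 popcount=2 -> skip
r=37=100101 popcount=3 -> skip
r=38=100110 popcount=3 -> skip
r=39=100111 popcount=4 -> skip
r=40=101000 popcount=2 -> skip
r=41=101001 popcount=3 -> skip
r=42=101010 popcount=3 -> skip
r=43=101011 popcount=4 -> skip
r=44=101100 popcount=3 -> skip
r=45=101101 popcount=4 -> skip
Kept rows: 8 16 32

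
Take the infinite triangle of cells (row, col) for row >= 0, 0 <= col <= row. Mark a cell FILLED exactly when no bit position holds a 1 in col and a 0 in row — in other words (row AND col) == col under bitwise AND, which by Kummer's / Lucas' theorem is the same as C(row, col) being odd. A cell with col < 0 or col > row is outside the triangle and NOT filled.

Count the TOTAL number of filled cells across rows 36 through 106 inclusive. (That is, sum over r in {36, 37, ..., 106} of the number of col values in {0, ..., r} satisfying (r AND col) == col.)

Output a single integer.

r36=100100 pc2: +4 =4
r37=100101 pc3: +8 =12
r38=100110 pc3: +8 =20
r39=100111 pc4: +16 =36
r40=101000 pc2: +4 =40
r41=101001 pc3: +8 =48
r42=101010 pc3: +8 =56
r43=101011 pc4: +16 =72
r44=101100 pc3: +8 =80
r45=101101 pc4: +16 =96
r46=101110 pc4: +16 =112
r47=101111 pc5: +32 =144
r48=110000 pc2: +4 =148
r49=110001 pc3: +8 =156
r50=110010 pc3: +8 =164
r51=110011 pc4: +16 =180
r52=110100 pc3: +8 =188
r53=110101 pc4: +16 =204
r54=110110 pc4: +16 =220
r55=110111 pc5: +32 =252
r56=111000 pc3: +8 =260
r57=111001 pc4: +16 =276
r58=111010 pc4: +16 =292
r59=111011 pc5: +32 =324
r60=111100 pc4: +16 =340
r61=111101 pc5: +32 =372
r62=111110 pc5: +32 =404
r63=111111 pc6: +64 =468
r64=1000000 pc1: +2 =470
r65=1000001 pc2: +4 =474
r66=1000010 pc2: +4 =478
r67=1000011 pc3: +8 =486
r68=1000100 pc2: +4 =490
r69=1000101 pc3: +8 =498
r70=1000110 pc3: +8 =506
r71=1000111 pc4: +16 =522
r72=1001000 pc2: +4 =526
r73=1001001 pc3: +8 =534
r74=1001010 pc3: +8 =542
r75=1001011 pc4: +16 =558
r76=1001100 pc3: +8 =566
r77=1001101 pc4: +16 =582
r78=1001110 pc4: +16 =598
r79=1001111 pc5: +32 =630
r80=1010000 pc2: +4 =634
r81=1010001 pc3: +8 =642
r82=1010010 pc3: +8 =650
r83=1010011 pc4: +16 =666
r84=1010100 pc3: +8 =674
r85=1010101 pc4: +16 =690
r86=1010110 pc4: +16 =706
r87=1010111 pc5: +32 =738
r88=1011000 pc3: +8 =746
r89=1011001 pc4: +16 =762
r90=1011010 pc4: +16 =778
r91=1011011 pc5: +32 =810
r92=1011100 pc4: +16 =826
r93=1011101 pc5: +32 =858
r94=1011110 pc5: +32 =890
r95=1011111 pc6: +64 =954
r96=1100000 pc2: +4 =958
r97=1100001 pc3: +8 =966
r98=1100010 pc3: +8 =974
r99=1100011 pc4: +16 =990
r100=1100100 pc3: +8 =998
r101=1100101 pc4: +16 =1014
r102=1100110 pc4: +16 =1030
r103=1100111 pc5: +32 =1062
r104=1101000 pc3: +8 =1070
r105=1101001 pc4: +16 =1086
r106=1101010 pc4: +16 =1102

Answer: 1102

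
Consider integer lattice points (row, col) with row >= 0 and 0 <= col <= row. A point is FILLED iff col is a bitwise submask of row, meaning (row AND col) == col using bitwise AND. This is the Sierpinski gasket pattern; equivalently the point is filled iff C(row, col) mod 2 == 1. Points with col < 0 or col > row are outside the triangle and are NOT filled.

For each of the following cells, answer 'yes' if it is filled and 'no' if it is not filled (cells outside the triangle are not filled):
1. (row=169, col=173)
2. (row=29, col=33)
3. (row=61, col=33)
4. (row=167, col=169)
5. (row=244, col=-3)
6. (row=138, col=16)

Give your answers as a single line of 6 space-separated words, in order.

Answer: no no yes no no no

Derivation:
(169,173): col outside [0, 169] -> not filled
(29,33): col outside [0, 29] -> not filled
(61,33): row=0b111101, col=0b100001, row AND col = 0b100001 = 33; 33 == 33 -> filled
(167,169): col outside [0, 167] -> not filled
(244,-3): col outside [0, 244] -> not filled
(138,16): row=0b10001010, col=0b10000, row AND col = 0b0 = 0; 0 != 16 -> empty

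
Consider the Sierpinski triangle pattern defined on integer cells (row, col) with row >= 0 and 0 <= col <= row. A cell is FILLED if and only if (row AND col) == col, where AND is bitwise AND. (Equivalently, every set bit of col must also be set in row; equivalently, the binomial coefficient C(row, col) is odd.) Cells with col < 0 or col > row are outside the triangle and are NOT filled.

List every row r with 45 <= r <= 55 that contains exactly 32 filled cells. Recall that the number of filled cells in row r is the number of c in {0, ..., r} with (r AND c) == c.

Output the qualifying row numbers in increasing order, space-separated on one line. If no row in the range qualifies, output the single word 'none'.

Row r has 2^popcount(r) filled cells, so we need popcount(r) = log2(32) = 5.
Scan r = 45..55 and keep those with exactly 5 one-bits:
r=45=101101 popcount=4 -> skip
r=46=101110 popcount=4 -> skip
r=47=101111 popcount=5 -> KEEP
r=48=110000 popcount=2 -> skip
r=49=110001 popcount=3 -> skip
r=50=110010 popcount=3 -> skip
r=51=110011 popcount=4 -> skip
r=52=110100 popcount=3 -> skip
r=53=110101 popcount=4 -> skip
r=54=110110 popcount=4 -> skip
r=55=110111 popcount=5 -> KEEP
Kept rows: 47 55

Answer: 47 55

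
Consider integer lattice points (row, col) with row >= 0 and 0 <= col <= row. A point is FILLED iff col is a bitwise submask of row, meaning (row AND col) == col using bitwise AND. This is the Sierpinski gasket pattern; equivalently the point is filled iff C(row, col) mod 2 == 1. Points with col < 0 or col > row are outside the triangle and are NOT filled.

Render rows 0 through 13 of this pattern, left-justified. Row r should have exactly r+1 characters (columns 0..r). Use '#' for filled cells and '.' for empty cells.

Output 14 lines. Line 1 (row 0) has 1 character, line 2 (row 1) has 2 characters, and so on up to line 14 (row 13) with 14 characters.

Answer: #
##
#.#
####
#...#
##..##
#.#.#.#
########
#.......#
##......##
#.#.....#.#
####....####
#...#...#...#
##..##..##..##

Derivation:
r0=0: #
r1=1: ##
r2=10: #.#
r3=11: ####
r4=100: #...#
r5=101: ##..##
r6=110: #.#.#.#
r7=111: ########
r8=1000: #.......#
r9=1001: ##......##
r10=1010: #.#.....#.#
r11=1011: ####....####
r12=1100: #...#...#...#
r13=1101: ##..##..##..##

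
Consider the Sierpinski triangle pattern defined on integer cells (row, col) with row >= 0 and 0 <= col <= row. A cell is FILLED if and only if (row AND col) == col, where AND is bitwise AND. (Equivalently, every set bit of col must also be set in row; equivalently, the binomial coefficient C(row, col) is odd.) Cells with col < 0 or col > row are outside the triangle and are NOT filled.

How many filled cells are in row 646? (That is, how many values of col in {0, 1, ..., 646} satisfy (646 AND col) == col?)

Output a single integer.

646 in binary = 1010000110
popcount(646) = number of 1-bits in 1010000110 = 4
A col c satisfies (646 AND c) == c iff every set bit of c is also set in 646; each of the 4 set bits of 646 can independently be on or off in c.
count = 2^4 = 16

Answer: 16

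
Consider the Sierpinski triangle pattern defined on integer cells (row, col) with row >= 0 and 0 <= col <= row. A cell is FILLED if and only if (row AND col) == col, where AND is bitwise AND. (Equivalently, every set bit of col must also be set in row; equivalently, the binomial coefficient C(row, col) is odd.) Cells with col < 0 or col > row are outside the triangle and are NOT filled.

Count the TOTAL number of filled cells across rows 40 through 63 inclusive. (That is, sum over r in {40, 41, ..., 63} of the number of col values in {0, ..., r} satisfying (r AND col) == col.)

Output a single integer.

Answer: 432

Derivation:
r40=101000 pc2: +4 =4
r41=101001 pc3: +8 =12
r42=101010 pc3: +8 =20
r43=101011 pc4: +16 =36
r44=101100 pc3: +8 =44
r45=101101 pc4: +16 =60
r46=101110 pc4: +16 =76
r47=101111 pc5: +32 =108
r48=110000 pc2: +4 =112
r49=110001 pc3: +8 =120
r50=110010 pc3: +8 =128
r51=110011 pc4: +16 =144
r52=110100 pc3: +8 =152
r53=110101 pc4: +16 =168
r54=110110 pc4: +16 =184
r55=110111 pc5: +32 =216
r56=111000 pc3: +8 =224
r57=111001 pc4: +16 =240
r58=111010 pc4: +16 =256
r59=111011 pc5: +32 =288
r60=111100 pc4: +16 =304
r61=111101 pc5: +32 =336
r62=111110 pc5: +32 =368
r63=111111 pc6: +64 =432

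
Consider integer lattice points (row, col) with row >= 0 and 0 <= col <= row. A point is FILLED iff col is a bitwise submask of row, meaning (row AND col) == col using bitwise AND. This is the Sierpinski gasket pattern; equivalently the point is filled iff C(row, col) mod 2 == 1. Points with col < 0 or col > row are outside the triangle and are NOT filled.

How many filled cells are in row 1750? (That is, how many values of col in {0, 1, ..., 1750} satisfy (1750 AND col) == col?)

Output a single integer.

1750 in binary = 11011010110
popcount(1750) = number of 1-bits in 11011010110 = 7
A col c satisfies (1750 AND c) == c iff every set bit of c is also set in 1750; each of the 7 set bits of 1750 can independently be on or off in c.
count = 2^7 = 128

Answer: 128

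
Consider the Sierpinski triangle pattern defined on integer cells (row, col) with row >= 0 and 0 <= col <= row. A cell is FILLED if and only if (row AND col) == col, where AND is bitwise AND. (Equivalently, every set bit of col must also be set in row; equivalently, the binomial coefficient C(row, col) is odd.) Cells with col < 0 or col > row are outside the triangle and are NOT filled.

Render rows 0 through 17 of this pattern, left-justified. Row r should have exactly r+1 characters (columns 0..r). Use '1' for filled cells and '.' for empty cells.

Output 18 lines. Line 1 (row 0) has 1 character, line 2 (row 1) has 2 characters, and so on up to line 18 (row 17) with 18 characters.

Answer: 1
11
1.1
1111
1...1
11..11
1.1.1.1
11111111
1.......1
11......11
1.1.....1.1
1111....1111
1...1...1...1
11..11..11..11
1.1.1.1.1.1.1.1
1111111111111111
1...............1
11..............11

Derivation:
r0=0: 1
r1=1: 11
r2=10: 1.1
r3=11: 1111
r4=100: 1...1
r5=101: 11..11
r6=110: 1.1.1.1
r7=111: 11111111
r8=1000: 1.......1
r9=1001: 11......11
r10=1010: 1.1.....1.1
r11=1011: 1111....1111
r12=1100: 1...1...1...1
r13=1101: 11..11..11..11
r14=1110: 1.1.1.1.1.1.1.1
r15=1111: 1111111111111111
r16=10000: 1...............1
r17=10001: 11..............11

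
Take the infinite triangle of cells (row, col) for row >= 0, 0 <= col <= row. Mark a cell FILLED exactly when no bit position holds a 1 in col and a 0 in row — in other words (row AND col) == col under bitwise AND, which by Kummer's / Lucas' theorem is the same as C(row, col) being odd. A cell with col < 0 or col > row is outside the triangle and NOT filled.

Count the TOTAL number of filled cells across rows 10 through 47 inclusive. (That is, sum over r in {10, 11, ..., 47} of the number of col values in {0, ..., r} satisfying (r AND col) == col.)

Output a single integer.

Answer: 372

Derivation:
r10=1010 pc2: +4 =4
r11=1011 pc3: +8 =12
r12=1100 pc2: +4 =16
r13=1101 pc3: +8 =24
r14=1110 pc3: +8 =32
r15=1111 pc4: +16 =48
r16=10000 pc1: +2 =50
r17=10001 pc2: +4 =54
r18=10010 pc2: +4 =58
r19=10011 pc3: +8 =66
r20=10100 pc2: +4 =70
r21=10101 pc3: +8 =78
r22=10110 pc3: +8 =86
r23=10111 pc4: +16 =102
r24=11000 pc2: +4 =106
r25=11001 pc3: +8 =114
r26=11010 pc3: +8 =122
r27=11011 pc4: +16 =138
r28=11100 pc3: +8 =146
r29=11101 pc4: +16 =162
r30=11110 pc4: +16 =178
r31=11111 pc5: +32 =210
r32=100000 pc1: +2 =212
r33=100001 pc2: +4 =216
r34=100010 pc2: +4 =220
r35=100011 pc3: +8 =228
r36=100100 pc2: +4 =232
r37=100101 pc3: +8 =240
r38=100110 pc3: +8 =248
r39=100111 pc4: +16 =264
r40=101000 pc2: +4 =268
r41=101001 pc3: +8 =276
r42=101010 pc3: +8 =284
r43=101011 pc4: +16 =300
r44=101100 pc3: +8 =308
r45=101101 pc4: +16 =324
r46=101110 pc4: +16 =340
r47=101111 pc5: +32 =372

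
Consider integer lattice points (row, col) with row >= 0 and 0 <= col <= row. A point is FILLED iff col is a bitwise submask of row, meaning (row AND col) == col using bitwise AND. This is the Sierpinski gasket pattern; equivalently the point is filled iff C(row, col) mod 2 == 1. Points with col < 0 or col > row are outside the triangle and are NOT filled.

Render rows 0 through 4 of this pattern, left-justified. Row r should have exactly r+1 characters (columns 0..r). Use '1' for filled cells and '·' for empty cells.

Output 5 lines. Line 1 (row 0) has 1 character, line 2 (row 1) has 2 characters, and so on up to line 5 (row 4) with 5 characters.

Answer: 1
11
1·1
1111
1···1

Derivation:
r0=0: 1
r1=1: 11
r2=10: 1·1
r3=11: 1111
r4=100: 1···1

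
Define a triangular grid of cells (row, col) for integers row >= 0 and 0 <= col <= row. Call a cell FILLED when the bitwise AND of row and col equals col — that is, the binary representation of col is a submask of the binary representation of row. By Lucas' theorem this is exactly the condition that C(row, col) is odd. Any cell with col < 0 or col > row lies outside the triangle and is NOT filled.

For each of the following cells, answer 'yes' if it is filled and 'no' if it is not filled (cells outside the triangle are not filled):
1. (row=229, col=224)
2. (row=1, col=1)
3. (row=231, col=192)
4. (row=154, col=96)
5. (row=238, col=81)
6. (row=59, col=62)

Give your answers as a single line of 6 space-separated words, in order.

Answer: yes yes yes no no no

Derivation:
(229,224): row=0b11100101, col=0b11100000, row AND col = 0b11100000 = 224; 224 == 224 -> filled
(1,1): row=0b1, col=0b1, row AND col = 0b1 = 1; 1 == 1 -> filled
(231,192): row=0b11100111, col=0b11000000, row AND col = 0b11000000 = 192; 192 == 192 -> filled
(154,96): row=0b10011010, col=0b1100000, row AND col = 0b0 = 0; 0 != 96 -> empty
(238,81): row=0b11101110, col=0b1010001, row AND col = 0b1000000 = 64; 64 != 81 -> empty
(59,62): col outside [0, 59] -> not filled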